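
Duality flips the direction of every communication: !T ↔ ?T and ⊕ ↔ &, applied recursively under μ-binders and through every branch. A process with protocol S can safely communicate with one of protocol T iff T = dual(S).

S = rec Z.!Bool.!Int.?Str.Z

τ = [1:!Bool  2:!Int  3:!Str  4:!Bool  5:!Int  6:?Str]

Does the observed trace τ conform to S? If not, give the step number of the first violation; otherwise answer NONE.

3

@1 !Bool  match  cont: !Int.?Str.rec Z.…
@2 !Int  match  cont: ?Str.rec Z.…
@3 got !Str, protocol expects ?Str  ✗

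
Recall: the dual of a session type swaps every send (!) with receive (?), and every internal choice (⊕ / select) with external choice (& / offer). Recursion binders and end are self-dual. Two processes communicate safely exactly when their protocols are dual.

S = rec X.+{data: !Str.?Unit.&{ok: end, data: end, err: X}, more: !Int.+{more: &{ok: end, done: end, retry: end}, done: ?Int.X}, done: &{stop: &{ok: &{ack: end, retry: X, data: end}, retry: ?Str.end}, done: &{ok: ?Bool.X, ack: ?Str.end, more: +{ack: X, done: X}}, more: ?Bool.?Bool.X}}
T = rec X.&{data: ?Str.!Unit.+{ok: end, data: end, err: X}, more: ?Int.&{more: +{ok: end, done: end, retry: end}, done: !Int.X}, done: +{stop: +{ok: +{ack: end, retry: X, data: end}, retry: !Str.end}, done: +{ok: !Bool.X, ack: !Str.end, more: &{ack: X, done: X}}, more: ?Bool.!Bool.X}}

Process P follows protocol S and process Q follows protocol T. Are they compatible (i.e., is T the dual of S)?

rec X | rec X  match (rec unchanged)
  +{data,more,done} | &{data,more,done}  match label sets agree
    • data:
      !Str | ?Str  match
        ?Unit | !Unit  match
          &{ok,data,err} | +{ok,data,err}  match label sets agree
            • ok:
              end | end  match
            • data:
              end | end  match
            • err:
              X | X  match
    • more:
      !Int | ?Int  match
        +{more,done} | &{more,done}  match label sets agree
          • more:
            &{ok,done,retry} | +{ok,done,retry}  match label sets agree
              • ok:
                end | end  match
              • done:
                end | end  match
              • retry:
                end | end  match
          • done:
            ?Int | !Int  match
              X | X  match
    • done:
      &{stop,done,more} | +{stop,done,more}  match label sets agree
        • stop:
          &{ok,retry} | +{ok,retry}  match label sets agree
            • ok:
              &{ack,retry,data} | +{ack,retry,data}  match label sets agree
                • ack:
                  end | end  match
                • retry:
                  X | X  match
                • data:
                  end | end  match
            • retry:
              ?Str | !Str  match
                end | end  match
        • done:
          &{ok,ack,more} | +{ok,ack,more}  match label sets agree
            • ok:
              ?Bool | !Bool  match
                X | X  match
            • ack:
              ?Str | !Str  match
                end | end  match
            • more:
              +{ack,done} | &{ack,done}  match label sets agree
                • ack:
                  X | X  match
                • done:
                  X | X  match
        • more:
          ?Bool | ?Bool  ✗ same direction on both sides — not dual

NO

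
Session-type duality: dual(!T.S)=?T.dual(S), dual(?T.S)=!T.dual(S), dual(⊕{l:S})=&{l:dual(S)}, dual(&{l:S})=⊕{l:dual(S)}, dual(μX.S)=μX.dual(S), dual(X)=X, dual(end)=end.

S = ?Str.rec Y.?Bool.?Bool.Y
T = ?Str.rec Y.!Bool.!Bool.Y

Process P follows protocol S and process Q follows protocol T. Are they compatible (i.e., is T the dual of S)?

NO

?Str vs ?Str  ✗ same direction on both sides — not dual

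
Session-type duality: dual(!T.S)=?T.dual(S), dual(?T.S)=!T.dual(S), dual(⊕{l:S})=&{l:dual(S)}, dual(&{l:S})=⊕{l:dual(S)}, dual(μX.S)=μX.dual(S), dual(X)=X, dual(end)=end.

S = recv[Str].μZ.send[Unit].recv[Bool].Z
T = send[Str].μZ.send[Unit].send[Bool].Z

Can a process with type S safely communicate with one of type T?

recv[Str] vs send[Str]  ✓
  μZ vs μZ  ✓ (rec unchanged)
    send[Unit] vs send[Unit]  ✗ same direction on both sides — not dual

NO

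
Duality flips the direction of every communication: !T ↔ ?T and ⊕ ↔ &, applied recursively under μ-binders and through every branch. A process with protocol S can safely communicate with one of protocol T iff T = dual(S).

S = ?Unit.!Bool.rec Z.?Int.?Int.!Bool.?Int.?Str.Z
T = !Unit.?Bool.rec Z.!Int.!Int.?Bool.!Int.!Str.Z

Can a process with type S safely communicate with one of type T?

?Unit | !Unit  ✓
  !Bool | ?Bool  ✓
    rec Z | rec Z  ✓ (μ self-dual)
      ?Int | !Int  ✓
        ?Int | !Int  ✓
          !Bool | ?Bool  ✓
            ?Int | !Int  ✓
              ?Str | !Str  ✓
                Z | Z  ✓

YES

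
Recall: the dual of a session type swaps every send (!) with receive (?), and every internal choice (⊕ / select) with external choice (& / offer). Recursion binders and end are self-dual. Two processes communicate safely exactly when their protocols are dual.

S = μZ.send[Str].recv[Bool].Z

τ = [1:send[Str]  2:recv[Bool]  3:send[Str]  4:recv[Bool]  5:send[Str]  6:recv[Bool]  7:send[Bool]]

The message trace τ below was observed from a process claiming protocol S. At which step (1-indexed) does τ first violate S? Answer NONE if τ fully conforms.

@1 send[Str]  match  state: recv[Bool].μZ.…
@2 recv[Bool]  match  state: μZ.…
@3 send[Str]  match  state: recv[Bool].μZ.…
@4 recv[Bool]  match  state: μZ.…
@5 send[Str]  match  state: recv[Bool].μZ.…
@6 recv[Bool]  match  state: μZ.…
@7 got send[Bool], protocol expects send[Str]  ✗

7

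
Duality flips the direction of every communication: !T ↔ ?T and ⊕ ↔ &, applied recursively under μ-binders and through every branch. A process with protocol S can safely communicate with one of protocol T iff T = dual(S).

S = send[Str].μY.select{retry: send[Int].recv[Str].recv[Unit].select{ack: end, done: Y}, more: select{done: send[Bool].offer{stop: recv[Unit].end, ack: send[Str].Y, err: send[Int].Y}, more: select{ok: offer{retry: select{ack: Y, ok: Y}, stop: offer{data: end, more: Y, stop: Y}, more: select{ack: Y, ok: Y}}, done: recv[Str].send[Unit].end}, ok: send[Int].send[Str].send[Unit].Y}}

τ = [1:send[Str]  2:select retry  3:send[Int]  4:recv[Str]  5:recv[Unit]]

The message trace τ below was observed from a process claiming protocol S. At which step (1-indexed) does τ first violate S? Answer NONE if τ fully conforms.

step 1: send[Str]  ok  state: μY.…
step 2: select retry  ok  state: send[Int].recv[Str].recv[Unit].select{ack: end, done: μY.…}
step 3: send[Int]  ok  state: recv[Str].recv[Unit].select{ack: end, done: μY.…}
step 4: recv[Str]  ok  state: recv[Unit].select{ack: end, done: μY.…}
step 5: recv[Unit]  ok  state: select{ack: end, done: μY.…}
all 5 steps conform

NONE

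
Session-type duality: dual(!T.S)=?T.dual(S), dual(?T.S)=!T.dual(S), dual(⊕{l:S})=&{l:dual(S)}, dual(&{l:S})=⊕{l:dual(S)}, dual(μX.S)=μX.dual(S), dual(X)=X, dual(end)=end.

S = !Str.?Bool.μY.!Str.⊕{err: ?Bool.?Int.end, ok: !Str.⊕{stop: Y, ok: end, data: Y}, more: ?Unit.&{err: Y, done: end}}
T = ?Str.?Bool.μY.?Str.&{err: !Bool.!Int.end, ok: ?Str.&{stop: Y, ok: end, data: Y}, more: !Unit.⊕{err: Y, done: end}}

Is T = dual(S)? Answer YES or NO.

NO

!Str ‖ ?Str  ✓
  ?Bool ‖ ?Bool  ✗ same direction on both sides — not dual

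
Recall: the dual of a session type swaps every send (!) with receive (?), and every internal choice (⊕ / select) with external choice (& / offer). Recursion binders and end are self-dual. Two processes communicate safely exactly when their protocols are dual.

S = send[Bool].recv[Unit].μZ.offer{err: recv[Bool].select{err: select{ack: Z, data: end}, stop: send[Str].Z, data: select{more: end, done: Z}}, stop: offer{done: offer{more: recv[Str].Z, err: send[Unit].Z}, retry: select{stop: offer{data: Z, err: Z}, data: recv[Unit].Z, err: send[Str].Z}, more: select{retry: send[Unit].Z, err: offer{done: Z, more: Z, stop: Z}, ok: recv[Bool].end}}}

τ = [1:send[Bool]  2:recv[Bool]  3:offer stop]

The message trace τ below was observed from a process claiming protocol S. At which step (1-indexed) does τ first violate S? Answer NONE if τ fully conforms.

2

[1] send[Bool]  match  residual = recv[Unit].μZ.…
[2] got recv[Bool], protocol expects recv[Unit]  ✗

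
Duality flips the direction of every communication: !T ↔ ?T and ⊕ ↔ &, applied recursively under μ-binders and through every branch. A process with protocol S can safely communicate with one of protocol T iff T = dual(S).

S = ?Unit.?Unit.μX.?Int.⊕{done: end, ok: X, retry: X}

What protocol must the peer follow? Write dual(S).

?Unit → !Unit
  ?Unit → !Unit
    μX → μX  (μ self-dual)
      ?Int → !Int
        ⊕{done,ok,retry} → &{done,ok,retry}  (select→offer)
          • done:
            end self-dual
          • ok:
            X self-dual
          • retry:
            X self-dual

!Unit.!Unit.μX.!Int.&{done: end, ok: X, retry: X}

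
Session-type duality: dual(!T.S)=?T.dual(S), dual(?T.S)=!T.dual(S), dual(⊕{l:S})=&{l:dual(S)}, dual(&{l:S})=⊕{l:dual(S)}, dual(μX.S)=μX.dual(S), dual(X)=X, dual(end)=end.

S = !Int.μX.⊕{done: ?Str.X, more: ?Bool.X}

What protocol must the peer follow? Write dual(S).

?Int.μX.&{done: !Str.X, more: !Bool.X}

!Int → ?Int
  μX → μX  (binder kept)
    ⊕{done,more} → &{done,more}  (⊕→&)
      • done:
        ?Str → !Str
          X self-dual
      • more:
        ?Bool → !Bool
          X self-dual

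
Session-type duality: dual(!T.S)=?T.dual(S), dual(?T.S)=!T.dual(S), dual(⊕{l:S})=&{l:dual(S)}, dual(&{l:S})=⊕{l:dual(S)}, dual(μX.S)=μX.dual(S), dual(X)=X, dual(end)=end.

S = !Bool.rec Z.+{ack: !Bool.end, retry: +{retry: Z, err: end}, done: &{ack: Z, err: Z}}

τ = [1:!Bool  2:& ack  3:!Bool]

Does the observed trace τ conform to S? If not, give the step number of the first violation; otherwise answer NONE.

2

[1] !Bool  ✓  residual = rec Z.…
[2] got & ack, protocol expects + ack or + retry or + done  ✗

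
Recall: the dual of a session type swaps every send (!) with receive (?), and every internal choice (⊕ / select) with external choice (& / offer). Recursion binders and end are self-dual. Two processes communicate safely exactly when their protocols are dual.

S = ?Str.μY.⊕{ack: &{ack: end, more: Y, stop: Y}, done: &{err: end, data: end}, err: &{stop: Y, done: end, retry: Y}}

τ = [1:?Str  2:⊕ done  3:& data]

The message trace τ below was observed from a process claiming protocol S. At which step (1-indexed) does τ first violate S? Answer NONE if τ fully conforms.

NONE

[1] ?Str  ok  state: μY.…
[2] ⊕ done  ok  state: &{err: end, data: end}
[3] & data  ok  state: end
τ conforms to S (length 3)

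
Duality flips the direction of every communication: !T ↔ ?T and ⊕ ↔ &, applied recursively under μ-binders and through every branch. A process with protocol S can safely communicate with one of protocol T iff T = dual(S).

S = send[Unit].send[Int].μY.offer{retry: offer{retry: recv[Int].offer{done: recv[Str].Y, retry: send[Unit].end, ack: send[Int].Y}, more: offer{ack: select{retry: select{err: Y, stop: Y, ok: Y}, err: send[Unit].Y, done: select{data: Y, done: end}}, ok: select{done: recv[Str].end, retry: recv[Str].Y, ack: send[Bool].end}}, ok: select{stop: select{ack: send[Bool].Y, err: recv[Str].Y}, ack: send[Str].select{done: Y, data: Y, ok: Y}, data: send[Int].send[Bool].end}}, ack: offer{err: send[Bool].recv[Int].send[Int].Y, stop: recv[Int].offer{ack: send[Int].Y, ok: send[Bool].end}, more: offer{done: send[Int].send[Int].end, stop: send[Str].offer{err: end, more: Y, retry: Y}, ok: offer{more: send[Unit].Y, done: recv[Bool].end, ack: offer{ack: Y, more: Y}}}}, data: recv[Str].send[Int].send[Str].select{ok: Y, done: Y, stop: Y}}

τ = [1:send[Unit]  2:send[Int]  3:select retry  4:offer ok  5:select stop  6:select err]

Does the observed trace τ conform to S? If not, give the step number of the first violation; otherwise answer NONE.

@1 send[Unit]  match  now at send[Int].μY.…
@2 send[Int]  match  now at μY.…
@3 got select retry, protocol expects offer retry or offer ack or offer data  ✗

3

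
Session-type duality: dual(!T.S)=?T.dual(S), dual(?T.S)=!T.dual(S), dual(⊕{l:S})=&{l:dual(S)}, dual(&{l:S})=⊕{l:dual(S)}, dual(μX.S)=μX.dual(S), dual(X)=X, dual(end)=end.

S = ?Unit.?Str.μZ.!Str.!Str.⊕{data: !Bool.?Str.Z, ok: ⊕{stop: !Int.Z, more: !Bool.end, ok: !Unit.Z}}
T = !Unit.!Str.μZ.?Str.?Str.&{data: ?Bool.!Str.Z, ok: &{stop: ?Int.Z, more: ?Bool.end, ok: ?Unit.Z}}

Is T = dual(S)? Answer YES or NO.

?Unit | !Unit  ✓
  ?Str | !Str  ✓
    μZ | μZ  ✓ (μ self-dual)
      !Str | ?Str  ✓
        !Str | ?Str  ✓
          ⊕{data,ok} | &{data,ok}  ✓ labels match
            [data]
              !Bool | ?Bool  ✓
                ?Str | !Str  ✓
                  Z | Z  ✓
            [ok]
              ⊕{stop,more,ok} | &{stop,more,ok}  ✓ labels match
                [stop]
                  !Int | ?Int  ✓
                    Z | Z  ✓
                [more]
                  !Bool | ?Bool  ✓
                    end | end  ✓
                [ok]
                  !Unit | ?Unit  ✓
                    Z | Z  ✓

YES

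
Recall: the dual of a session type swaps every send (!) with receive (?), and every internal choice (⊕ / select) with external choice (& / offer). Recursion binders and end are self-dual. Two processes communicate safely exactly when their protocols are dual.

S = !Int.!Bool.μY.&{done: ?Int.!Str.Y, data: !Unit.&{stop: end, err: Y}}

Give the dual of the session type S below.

!Int = ?Int
  !Bool = ?Bool
    μY = μY  (rec unchanged)
      &{done,data} = ⊕{done,data}  (&→⊕)
        case done:
          ?Int = !Int
            !Str = ?Str
              Y self-dual
        case data:
          !Unit = ?Unit
            &{stop,err} = ⊕{stop,err}  (&→⊕)
              case stop:
                end self-dual
              case err:
                Y self-dual

?Int.?Bool.μY.⊕{done: !Int.?Str.Y, data: ?Unit.⊕{stop: end, err: Y}}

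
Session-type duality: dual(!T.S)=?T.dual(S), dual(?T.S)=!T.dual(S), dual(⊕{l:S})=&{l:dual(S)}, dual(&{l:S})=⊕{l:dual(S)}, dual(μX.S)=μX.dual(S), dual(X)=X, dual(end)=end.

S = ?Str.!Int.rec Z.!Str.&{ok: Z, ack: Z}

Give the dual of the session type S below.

!Str.?Int.rec Z.?Str.+{ok: Z, ack: Z}

?Str = !Str
  !Int = ?Int
    rec Z = rec Z  (μ self-dual)
      !Str = ?Str
        &{ok,ack} = +{ok,ack}  (offer→select)
          [ok]
            dual(Z) = Z
          [ack]
            dual(Z) = Z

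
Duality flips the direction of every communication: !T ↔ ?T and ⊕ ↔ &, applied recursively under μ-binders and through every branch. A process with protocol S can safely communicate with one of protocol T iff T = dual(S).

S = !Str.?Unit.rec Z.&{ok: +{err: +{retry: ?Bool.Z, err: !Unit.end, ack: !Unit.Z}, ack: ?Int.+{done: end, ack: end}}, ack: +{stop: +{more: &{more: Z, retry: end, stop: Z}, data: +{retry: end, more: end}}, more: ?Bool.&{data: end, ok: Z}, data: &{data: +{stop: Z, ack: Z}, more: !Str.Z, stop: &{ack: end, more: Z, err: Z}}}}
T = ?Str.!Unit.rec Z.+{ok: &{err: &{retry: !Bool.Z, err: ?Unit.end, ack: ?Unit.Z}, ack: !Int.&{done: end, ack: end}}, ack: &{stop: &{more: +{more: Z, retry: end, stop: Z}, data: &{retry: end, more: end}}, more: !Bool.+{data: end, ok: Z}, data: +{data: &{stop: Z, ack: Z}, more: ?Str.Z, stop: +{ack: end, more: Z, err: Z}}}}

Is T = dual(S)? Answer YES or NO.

!Str ‖ ?Str  ✓
  ?Unit ‖ !Unit  ✓
    rec Z ‖ rec Z  ✓ (μ self-dual)
      &{ok,ack} ‖ +{ok,ack}  ✓ same labels
        case ok:
          +{err,ack} ‖ &{err,ack}  ✓ same labels
            case err:
              +{retry,err,ack} ‖ &{retry,err,ack}  ✓ same labels
                case retry:
                  ?Bool ‖ !Bool  ✓
                    Z ‖ Z  ✓
                case err:
                  !Unit ‖ ?Unit  ✓
                    end ‖ end  ✓
                case ack:
                  !Unit ‖ ?Unit  ✓
                    Z ‖ Z  ✓
            case ack:
              ?Int ‖ !Int  ✓
                +{done,ack} ‖ &{done,ack}  ✓ same labels
                  case done:
                    end ‖ end  ✓
                  case ack:
                    end ‖ end  ✓
        case ack:
          +{stop,more,data} ‖ &{stop,more,data}  ✓ same labels
            case stop:
              +{more,data} ‖ &{more,data}  ✓ same labels
                case more:
                  &{more,retry,stop} ‖ +{more,retry,stop}  ✓ same labels
                    case more:
                      Z ‖ Z  ✓
                    case retry:
                      end ‖ end  ✓
                    case stop:
                      Z ‖ Z  ✓
                case data:
                  +{retry,more} ‖ &{retry,more}  ✓ same labels
                    case retry:
                      end ‖ end  ✓
                    case more:
                      end ‖ end  ✓
            case more:
              ?Bool ‖ !Bool  ✓
                &{data,ok} ‖ +{data,ok}  ✓ same labels
                  case data:
                    end ‖ end  ✓
                  case ok:
                    Z ‖ Z  ✓
            case data:
              &{data,more,stop} ‖ +{data,more,stop}  ✓ same labels
                case data:
                  +{stop,ack} ‖ &{stop,ack}  ✓ same labels
                    case stop:
                      Z ‖ Z  ✓
                    case ack:
                      Z ‖ Z  ✓
                case more:
                  !Str ‖ ?Str  ✓
                    Z ‖ Z  ✓
                case stop:
                  &{ack,more,err} ‖ +{ack,more,err}  ✓ same labels
                    case ack:
                      end ‖ end  ✓
                    case more:
                      Z ‖ Z  ✓
                    case err:
                      Z ‖ Z  ✓

YES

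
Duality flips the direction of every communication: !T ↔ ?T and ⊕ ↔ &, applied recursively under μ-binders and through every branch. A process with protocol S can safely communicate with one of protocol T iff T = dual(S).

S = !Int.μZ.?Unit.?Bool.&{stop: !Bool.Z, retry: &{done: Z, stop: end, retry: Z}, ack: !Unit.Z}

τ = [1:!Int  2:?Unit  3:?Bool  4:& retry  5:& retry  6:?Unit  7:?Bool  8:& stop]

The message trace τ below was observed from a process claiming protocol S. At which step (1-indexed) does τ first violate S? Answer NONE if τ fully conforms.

NONE

step 1: !Int  ✓  residual = μZ.…
step 2: ?Unit  ✓  residual = ?Bool.&{stop: !Bool.μZ.…, retry: &{done: μZ.…, stop: end, retry: μZ.…}, ack: !Unit.μZ.…}
step 3: ?Bool  ✓  residual = &{stop: !Bool.μZ.…, retry: &{done: μZ.…, stop: end, retry: μZ.…}, ack: !Unit.μZ.…}
step 4: & retry  ✓  residual = &{done: μZ.…, stop: end, retry: μZ.…}
step 5: & retry  ✓  residual = μZ.…
step 6: ?Unit  ✓  residual = ?Bool.&{stop: !Bool.μZ.…, retry: &{done: μZ.…, stop: end, retry: μZ.…}, ack: !Unit.μZ.…}
step 7: ?Bool  ✓  residual = &{stop: !Bool.μZ.…, retry: &{done: μZ.…, stop: end, retry: μZ.…}, ack: !Unit.μZ.…}
step 8: & stop  ✓  residual = !Bool.μZ.…
trace exhausted — no violation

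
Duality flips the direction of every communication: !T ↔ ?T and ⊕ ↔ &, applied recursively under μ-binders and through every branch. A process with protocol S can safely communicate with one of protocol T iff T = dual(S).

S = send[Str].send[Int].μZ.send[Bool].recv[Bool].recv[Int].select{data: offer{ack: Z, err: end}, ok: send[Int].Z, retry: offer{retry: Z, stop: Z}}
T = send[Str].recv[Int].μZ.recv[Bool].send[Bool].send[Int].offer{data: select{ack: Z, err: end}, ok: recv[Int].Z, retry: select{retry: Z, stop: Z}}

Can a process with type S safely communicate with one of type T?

NO

send[Str] vs send[Str]  ✗ same direction on both sides — not dual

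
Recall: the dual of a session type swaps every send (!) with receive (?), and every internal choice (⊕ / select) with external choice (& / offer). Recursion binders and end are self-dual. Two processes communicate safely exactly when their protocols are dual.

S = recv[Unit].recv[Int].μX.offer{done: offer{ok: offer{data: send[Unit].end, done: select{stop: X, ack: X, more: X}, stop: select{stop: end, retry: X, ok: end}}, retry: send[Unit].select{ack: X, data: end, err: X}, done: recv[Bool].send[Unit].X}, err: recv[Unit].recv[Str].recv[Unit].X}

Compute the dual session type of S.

send[Unit].send[Int].μX.select{done: select{ok: select{data: recv[Unit].end, done: offer{stop: X, ack: X, more: X}, stop: offer{stop: end, retry: X, ok: end}}, retry: recv[Unit].offer{ack: X, data: end, err: X}, done: send[Bool].recv[Unit].X}, err: send[Unit].send[Str].send[Unit].X}

recv[Unit] → send[Unit]
  recv[Int] → send[Int]
    μX → μX  (rec unchanged)
      offer{done,err} → select{done,err}  (external→internal)
        [done]
          offer{ok,retry,done} → select{ok,retry,done}  (external→internal)
            [ok]
              offer{data,done,stop} → select{data,done,stop}  (external→internal)
                [data]
                  send[Unit] → recv[Unit]
                    dual(end) = end
                [done]
                  select{stop,ack,more} → offer{stop,ack,more}  (internal→external)
                    [stop]
                      dual(X) = X
                    [ack]
                      dual(X) = X
                    [more]
                      dual(X) = X
                [stop]
                  select{stop,retry,ok} → offer{stop,retry,ok}  (internal→external)
                    [stop]
                      dual(end) = end
                    [retry]
                      dual(X) = X
                    [ok]
                      dual(end) = end
            [retry]
              send[Unit] → recv[Unit]
                select{ack,data,err} → offer{ack,data,err}  (internal→external)
                  [ack]
                    dual(X) = X
                  [data]
                    dual(end) = end
                  [err]
                    dual(X) = X
            [done]
              recv[Bool] → send[Bool]
                send[Unit] → recv[Unit]
                  dual(X) = X
        [err]
          recv[Unit] → send[Unit]
            recv[Str] → send[Str]
              recv[Unit] → send[Unit]
                dual(X) = X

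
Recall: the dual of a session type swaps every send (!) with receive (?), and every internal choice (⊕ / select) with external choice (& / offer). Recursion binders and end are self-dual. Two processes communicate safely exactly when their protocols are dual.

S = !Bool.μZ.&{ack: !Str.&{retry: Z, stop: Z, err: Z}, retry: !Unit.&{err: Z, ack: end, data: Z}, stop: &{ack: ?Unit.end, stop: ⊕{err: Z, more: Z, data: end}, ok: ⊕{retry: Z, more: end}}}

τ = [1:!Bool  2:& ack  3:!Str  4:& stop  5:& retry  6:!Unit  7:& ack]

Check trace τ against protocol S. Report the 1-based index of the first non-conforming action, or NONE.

NONE

[1] !Bool  ✓  now at μZ.…
[2] & ack  ✓  now at !Str.&{retry: μZ.…, stop: μZ.…, err: μZ.…}
[3] !Str  ✓  now at &{retry: μZ.…, stop: μZ.…, err: μZ.…}
[4] & stop  ✓  now at μZ.…
[5] & retry  ✓  now at !Unit.&{err: μZ.…, ack: end, data: μZ.…}
[6] !Unit  ✓  now at &{err: μZ.…, ack: end, data: μZ.…}
[7] & ack  ✓  now at end
all 7 steps conform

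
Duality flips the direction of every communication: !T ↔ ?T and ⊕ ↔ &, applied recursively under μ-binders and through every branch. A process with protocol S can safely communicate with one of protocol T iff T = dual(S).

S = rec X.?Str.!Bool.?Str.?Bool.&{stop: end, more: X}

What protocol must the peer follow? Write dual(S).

rec X → rec X  (μ self-dual)
  ?Str → !Str
    !Bool → ?Bool
      ?Str → !Str
        ?Bool → !Bool
          &{stop,more} → +{stop,more}  (&→⊕)
            [stop]
              end self-dual
            [more]
              X self-dual

rec X.!Str.?Bool.!Str.!Bool.+{stop: end, more: X}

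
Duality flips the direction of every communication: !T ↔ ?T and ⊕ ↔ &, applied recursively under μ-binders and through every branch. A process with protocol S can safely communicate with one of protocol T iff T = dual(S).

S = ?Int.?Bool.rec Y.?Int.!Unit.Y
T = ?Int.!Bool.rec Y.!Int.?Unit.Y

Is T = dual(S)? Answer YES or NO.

NO

?Int | ?Int  ✗ same direction on both sides — not dual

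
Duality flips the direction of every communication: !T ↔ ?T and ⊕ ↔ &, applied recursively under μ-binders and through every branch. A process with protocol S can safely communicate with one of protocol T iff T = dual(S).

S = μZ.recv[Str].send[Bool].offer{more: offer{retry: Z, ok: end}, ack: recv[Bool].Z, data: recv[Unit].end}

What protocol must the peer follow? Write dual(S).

μZ ↦ μZ  (rec unchanged)
  recv[Str] ↦ send[Str]
    send[Bool] ↦ recv[Bool]
      offer{more,ack,data} ↦ select{more,ack,data}  (external→internal)
        case more:
          offer{retry,ok} ↦ select{retry,ok}  (external→internal)
            case retry:
              Z self-dual
            case ok:
              end self-dual
        case ack:
          recv[Bool] ↦ send[Bool]
            Z self-dual
        case data:
          recv[Unit] ↦ send[Unit]
            end self-dual

μZ.send[Str].recv[Bool].select{more: select{retry: Z, ok: end}, ack: send[Bool].Z, data: send[Unit].end}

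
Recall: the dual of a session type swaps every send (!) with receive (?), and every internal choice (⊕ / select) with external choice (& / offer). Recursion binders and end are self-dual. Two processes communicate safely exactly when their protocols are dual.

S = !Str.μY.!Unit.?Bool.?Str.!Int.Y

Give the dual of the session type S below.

?Str.μY.?Unit.!Bool.!Str.?Int.Y

!Str = ?Str
  μY = μY  (μ self-dual)
    !Unit = ?Unit
      ?Bool = !Bool
        ?Str = !Str
          !Int = ?Int
            dual(Y) = Y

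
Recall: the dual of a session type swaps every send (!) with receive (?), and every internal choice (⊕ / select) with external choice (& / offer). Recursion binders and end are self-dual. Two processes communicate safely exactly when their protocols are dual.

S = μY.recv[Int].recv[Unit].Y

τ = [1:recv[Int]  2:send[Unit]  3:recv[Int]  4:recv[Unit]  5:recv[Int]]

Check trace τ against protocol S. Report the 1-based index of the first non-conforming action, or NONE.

[1] recv[Int]  ✓  state: recv[Unit].μY.…
[2] got send[Unit], protocol expects recv[Unit]  ✗

2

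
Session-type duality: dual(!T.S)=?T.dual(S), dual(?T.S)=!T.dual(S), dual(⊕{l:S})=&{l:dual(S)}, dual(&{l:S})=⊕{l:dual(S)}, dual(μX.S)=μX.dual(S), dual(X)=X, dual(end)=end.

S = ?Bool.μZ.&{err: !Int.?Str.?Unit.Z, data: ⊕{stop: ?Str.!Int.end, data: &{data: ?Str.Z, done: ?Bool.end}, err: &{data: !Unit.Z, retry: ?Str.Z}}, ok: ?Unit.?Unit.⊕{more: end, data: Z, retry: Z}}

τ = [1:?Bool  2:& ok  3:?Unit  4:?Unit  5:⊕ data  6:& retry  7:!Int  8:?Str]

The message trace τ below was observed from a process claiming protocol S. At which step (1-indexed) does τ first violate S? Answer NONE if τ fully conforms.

6

step 1: ?Bool  match  state: μZ.…
step 2: & ok  match  state: ?Unit.?Unit.⊕{more: end, data: μZ.…, retry: μZ.…}
step 3: ?Unit  match  state: ?Unit.⊕{more: end, data: μZ.…, retry: μZ.…}
step 4: ?Unit  match  state: ⊕{more: end, data: μZ.…, retry: μZ.…}
step 5: ⊕ data  match  state: μZ.…
step 6: got & retry, protocol expects & err or & data or & ok  ✗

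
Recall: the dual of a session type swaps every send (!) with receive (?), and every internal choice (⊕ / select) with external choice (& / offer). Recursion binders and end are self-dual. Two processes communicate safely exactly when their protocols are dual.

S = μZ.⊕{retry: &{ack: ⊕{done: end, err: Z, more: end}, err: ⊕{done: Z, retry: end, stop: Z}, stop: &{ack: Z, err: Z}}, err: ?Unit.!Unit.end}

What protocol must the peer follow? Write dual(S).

μZ = μZ  (binder kept)
  ⊕{retry,err} = &{retry,err}  (select→offer)
    case retry:
      &{ack,err,stop} = ⊕{ack,err,stop}  (offer→select)
        case ack:
          ⊕{done,err,more} = &{done,err,more}  (select→offer)
            case done:
              end ↦ end
            case err:
              Z ↦ Z
            case more:
              end ↦ end
        case err:
          ⊕{done,retry,stop} = &{done,retry,stop}  (select→offer)
            case done:
              Z ↦ Z
            case retry:
              end ↦ end
            case stop:
              Z ↦ Z
        case stop:
          &{ack,err} = ⊕{ack,err}  (offer→select)
            case ack:
              Z ↦ Z
            case err:
              Z ↦ Z
    case err:
      ?Unit = !Unit
        !Unit = ?Unit
          end ↦ end

μZ.&{retry: ⊕{ack: &{done: end, err: Z, more: end}, err: &{done: Z, retry: end, stop: Z}, stop: ⊕{ack: Z, err: Z}}, err: !Unit.?Unit.end}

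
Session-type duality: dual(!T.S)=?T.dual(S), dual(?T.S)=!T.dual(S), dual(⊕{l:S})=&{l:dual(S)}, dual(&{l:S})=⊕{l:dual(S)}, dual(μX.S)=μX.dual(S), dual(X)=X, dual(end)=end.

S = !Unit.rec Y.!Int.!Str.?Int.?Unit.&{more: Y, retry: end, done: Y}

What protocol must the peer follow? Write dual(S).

?Unit.rec Y.?Int.?Str.!Int.!Unit.+{more: Y, retry: end, done: Y}

!Unit = ?Unit
  rec Y = rec Y  (μ self-dual)
    !Int = ?Int
      !Str = ?Str
        ?Int = !Int
          ?Unit = !Unit
            &{more,retry,done} = +{more,retry,done}  (offer→select)
              case more:
                Y ↦ Y
              case retry:
                end ↦ end
              case done:
                Y ↦ Y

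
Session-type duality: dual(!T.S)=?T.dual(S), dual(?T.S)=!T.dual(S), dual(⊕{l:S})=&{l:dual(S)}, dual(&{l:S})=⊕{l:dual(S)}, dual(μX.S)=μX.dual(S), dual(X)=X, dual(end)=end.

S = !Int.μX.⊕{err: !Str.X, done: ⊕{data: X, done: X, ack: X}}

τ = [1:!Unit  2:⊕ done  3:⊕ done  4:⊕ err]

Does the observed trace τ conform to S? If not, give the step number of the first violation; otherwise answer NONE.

1

@1 got !Unit, protocol expects !Int  ✗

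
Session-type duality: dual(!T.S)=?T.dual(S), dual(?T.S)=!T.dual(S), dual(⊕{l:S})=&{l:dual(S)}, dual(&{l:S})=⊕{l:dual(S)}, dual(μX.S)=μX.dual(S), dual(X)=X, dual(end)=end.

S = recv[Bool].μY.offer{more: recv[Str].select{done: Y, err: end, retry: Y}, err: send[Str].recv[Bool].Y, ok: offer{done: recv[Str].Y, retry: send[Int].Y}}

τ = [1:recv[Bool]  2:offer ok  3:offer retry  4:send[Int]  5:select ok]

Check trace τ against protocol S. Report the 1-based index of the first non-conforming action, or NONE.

5

[1] recv[Bool]  match  residual = μY.…
[2] offer ok  match  residual = offer{done: recv[Str].μY.…, retry: send[Int].μY.…}
[3] offer retry  match  residual = send[Int].μY.…
[4] send[Int]  match  residual = μY.…
[5] got select ok, protocol expects offer more or offer err or offer ok  ✗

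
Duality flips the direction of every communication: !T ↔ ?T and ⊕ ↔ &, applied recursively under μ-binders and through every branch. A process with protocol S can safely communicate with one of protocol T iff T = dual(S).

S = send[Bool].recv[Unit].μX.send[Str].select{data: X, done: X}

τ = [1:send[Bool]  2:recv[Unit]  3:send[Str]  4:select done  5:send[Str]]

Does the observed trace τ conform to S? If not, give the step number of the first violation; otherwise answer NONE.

NONE

step 1: send[Bool]  ✓  cont: recv[Unit].μX.…
step 2: recv[Unit]  ✓  cont: μX.…
step 3: send[Str]  ✓  cont: select{data: μX.…, done: μX.…}
step 4: select done  ✓  cont: μX.…
step 5: send[Str]  ✓  cont: select{data: μX.…, done: μX.…}
trace exhausted — no violation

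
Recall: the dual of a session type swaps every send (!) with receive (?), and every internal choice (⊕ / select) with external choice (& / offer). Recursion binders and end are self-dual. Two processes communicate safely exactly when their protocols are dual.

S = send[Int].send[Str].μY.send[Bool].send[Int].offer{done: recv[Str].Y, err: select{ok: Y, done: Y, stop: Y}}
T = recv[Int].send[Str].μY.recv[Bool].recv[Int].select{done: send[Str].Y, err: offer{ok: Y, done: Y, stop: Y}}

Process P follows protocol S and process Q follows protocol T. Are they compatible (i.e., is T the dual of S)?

NO

send[Int] | recv[Int]  ok
  send[Str] | send[Str]  ✗ same direction on both sides — not dual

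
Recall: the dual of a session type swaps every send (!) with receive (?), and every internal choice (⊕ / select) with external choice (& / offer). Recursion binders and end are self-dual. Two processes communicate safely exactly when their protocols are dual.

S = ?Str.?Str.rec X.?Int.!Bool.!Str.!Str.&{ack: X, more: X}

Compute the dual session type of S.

!Str.!Str.rec X.!Int.?Bool.?Str.?Str.+{ack: X, more: X}

?Str ↦ !Str
  ?Str ↦ !Str
    rec X ↦ rec X  (μ self-dual)
      ?Int ↦ !Int
        !Bool ↦ ?Bool
          !Str ↦ ?Str
            !Str ↦ ?Str
              &{ack,more} ↦ +{ack,more}  (offer→select)
                [ack]
                  X ↦ X
                [more]
                  X ↦ X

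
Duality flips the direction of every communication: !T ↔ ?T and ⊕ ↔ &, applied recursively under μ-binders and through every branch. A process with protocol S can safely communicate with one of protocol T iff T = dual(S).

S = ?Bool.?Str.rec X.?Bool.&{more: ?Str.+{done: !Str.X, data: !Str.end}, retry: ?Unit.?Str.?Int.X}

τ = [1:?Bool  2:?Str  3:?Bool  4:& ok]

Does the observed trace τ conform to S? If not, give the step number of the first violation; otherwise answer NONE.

4

[1] ?Bool  ✓  state: ?Str.rec X.…
[2] ?Str  ✓  state: rec X.…
[3] ?Bool  ✓  state: &{more: ?Str.+{done: !Str.rec X.…, data: !Str.end}, retry: ?Unit.?Str.?Int.rec X.…}
[4] got & ok, protocol expects & more or & retry  ✗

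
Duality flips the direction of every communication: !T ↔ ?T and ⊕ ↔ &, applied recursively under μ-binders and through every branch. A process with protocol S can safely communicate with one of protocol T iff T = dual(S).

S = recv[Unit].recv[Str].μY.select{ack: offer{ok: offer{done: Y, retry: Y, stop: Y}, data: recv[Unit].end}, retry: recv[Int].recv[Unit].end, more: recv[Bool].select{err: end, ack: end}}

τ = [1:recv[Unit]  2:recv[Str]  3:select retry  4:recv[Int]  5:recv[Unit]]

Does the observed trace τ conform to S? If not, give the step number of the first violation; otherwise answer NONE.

NONE

[1] recv[Unit]  ✓  residual = recv[Str].μY.…
[2] recv[Str]  ✓  residual = μY.…
[3] select retry  ✓  residual = recv[Int].recv[Unit].end
[4] recv[Int]  ✓  residual = recv[Unit].end
[5] recv[Unit]  ✓  residual = end
trace exhausted — no violation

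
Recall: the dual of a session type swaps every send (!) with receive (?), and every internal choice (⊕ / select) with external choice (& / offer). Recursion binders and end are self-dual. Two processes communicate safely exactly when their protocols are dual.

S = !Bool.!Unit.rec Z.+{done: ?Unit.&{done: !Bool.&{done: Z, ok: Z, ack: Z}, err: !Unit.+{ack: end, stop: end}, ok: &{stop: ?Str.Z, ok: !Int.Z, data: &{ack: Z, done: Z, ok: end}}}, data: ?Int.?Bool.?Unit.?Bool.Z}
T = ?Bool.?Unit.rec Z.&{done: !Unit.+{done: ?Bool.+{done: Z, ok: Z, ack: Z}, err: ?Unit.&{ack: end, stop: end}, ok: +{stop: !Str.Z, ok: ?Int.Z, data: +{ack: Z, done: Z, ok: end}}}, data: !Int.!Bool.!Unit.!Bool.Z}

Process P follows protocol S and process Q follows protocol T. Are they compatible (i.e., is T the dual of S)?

YES

!Bool ‖ ?Bool  ✓
  !Unit ‖ ?Unit  ✓
    rec Z ‖ rec Z  ✓ (μ self-dual)
      +{done,data} ‖ &{done,data}  ✓ labels match
        [done]
          ?Unit ‖ !Unit  ✓
            &{done,err,ok} ‖ +{done,err,ok}  ✓ labels match
              [done]
                !Bool ‖ ?Bool  ✓
                  &{done,ok,ack} ‖ +{done,ok,ack}  ✓ labels match
                    [done]
                      Z ‖ Z  ✓
                    [ok]
                      Z ‖ Z  ✓
                    [ack]
                      Z ‖ Z  ✓
              [err]
                !Unit ‖ ?Unit  ✓
                  +{ack,stop} ‖ &{ack,stop}  ✓ labels match
                    [ack]
                      end ‖ end  ✓
                    [stop]
                      end ‖ end  ✓
              [ok]
                &{stop,ok,data} ‖ +{stop,ok,data}  ✓ labels match
                  [stop]
                    ?Str ‖ !Str  ✓
                      Z ‖ Z  ✓
                  [ok]
                    !Int ‖ ?Int  ✓
                      Z ‖ Z  ✓
                  [data]
                    &{ack,done,ok} ‖ +{ack,done,ok}  ✓ labels match
                      [ack]
                        Z ‖ Z  ✓
                      [done]
                        Z ‖ Z  ✓
                      [ok]
                        end ‖ end  ✓
        [data]
          ?Int ‖ !Int  ✓
            ?Bool ‖ !Bool  ✓
              ?Unit ‖ !Unit  ✓
                ?Bool ‖ !Bool  ✓
                  Z ‖ Z  ✓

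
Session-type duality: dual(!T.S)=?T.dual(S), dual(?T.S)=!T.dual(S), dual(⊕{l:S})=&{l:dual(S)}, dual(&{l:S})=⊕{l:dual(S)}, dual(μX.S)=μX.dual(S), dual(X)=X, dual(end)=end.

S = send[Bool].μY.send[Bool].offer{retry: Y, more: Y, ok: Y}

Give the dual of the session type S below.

send[Bool] ↦ recv[Bool]
  μY ↦ μY  (μ self-dual)
    send[Bool] ↦ recv[Bool]
      offer{retry,more,ok} ↦ select{retry,more,ok}  (offer→select)
        [retry]
          dual(Y) = Y
        [more]
          dual(Y) = Y
        [ok]
          dual(Y) = Y

recv[Bool].μY.recv[Bool].select{retry: Y, more: Y, ok: Y}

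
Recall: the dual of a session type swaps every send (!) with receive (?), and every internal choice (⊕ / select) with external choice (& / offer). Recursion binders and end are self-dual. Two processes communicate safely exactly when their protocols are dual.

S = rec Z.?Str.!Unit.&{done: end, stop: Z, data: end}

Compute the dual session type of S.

rec Z.!Str.?Unit.+{done: end, stop: Z, data: end}

rec Z → rec Z  (rec unchanged)
  ?Str → !Str
    !Unit → ?Unit
      &{done,stop,data} → +{done,stop,data}  (external→internal)
        case done:
          end ↦ end
        case stop:
          Z ↦ Z
        case data:
          end ↦ end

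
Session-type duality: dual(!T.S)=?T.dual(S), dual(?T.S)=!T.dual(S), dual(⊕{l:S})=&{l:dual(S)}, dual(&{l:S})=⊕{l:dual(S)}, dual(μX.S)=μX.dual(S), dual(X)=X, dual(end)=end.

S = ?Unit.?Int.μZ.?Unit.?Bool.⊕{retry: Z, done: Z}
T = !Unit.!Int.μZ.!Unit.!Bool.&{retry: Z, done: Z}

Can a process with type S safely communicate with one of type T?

?Unit vs !Unit  ✓
  ?Int vs !Int  ✓
    μZ vs μZ  ✓ (rec unchanged)
      ?Unit vs !Unit  ✓
        ?Bool vs !Bool  ✓
          ⊕{retry,done} vs &{retry,done}  ✓ same labels
            • retry:
              Z vs Z  ✓
            • done:
              Z vs Z  ✓

YES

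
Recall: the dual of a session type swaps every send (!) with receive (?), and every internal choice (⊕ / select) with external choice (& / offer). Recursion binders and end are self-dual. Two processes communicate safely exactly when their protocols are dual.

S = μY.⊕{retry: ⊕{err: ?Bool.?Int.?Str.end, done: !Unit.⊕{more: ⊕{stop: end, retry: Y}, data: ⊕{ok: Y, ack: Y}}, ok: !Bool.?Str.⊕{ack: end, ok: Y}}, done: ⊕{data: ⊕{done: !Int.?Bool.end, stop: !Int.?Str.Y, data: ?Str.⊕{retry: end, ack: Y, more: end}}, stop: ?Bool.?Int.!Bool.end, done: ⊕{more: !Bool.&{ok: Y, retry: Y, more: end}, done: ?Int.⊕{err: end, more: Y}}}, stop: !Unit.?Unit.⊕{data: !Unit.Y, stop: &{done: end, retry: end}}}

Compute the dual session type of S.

μY.&{retry: &{err: !Bool.!Int.!Str.end, done: ?Unit.&{more: &{stop: end, retry: Y}, data: &{ok: Y, ack: Y}}, ok: ?Bool.!Str.&{ack: end, ok: Y}}, done: &{data: &{done: ?Int.!Bool.end, stop: ?Int.!Str.Y, data: !Str.&{retry: end, ack: Y, more: end}}, stop: !Bool.!Int.?Bool.end, done: &{more: ?Bool.⊕{ok: Y, retry: Y, more: end}, done: !Int.&{err: end, more: Y}}}, stop: ?Unit.!Unit.&{data: ?Unit.Y, stop: ⊕{done: end, retry: end}}}

μY = μY  (μ self-dual)
  ⊕{retry,done,stop} = &{retry,done,stop}  (⊕→&)
    case retry:
      ⊕{err,done,ok} = &{err,done,ok}  (⊕→&)
        case err:
          ?Bool = !Bool
            ?Int = !Int
              ?Str = !Str
                end self-dual
        case done:
          !Unit = ?Unit
            ⊕{more,data} = &{more,data}  (⊕→&)
              case more:
                ⊕{stop,retry} = &{stop,retry}  (⊕→&)
                  case stop:
                    end self-dual
                  case retry:
                    Y self-dual
              case data:
                ⊕{ok,ack} = &{ok,ack}  (⊕→&)
                  case ok:
                    Y self-dual
                  case ack:
                    Y self-dual
        case ok:
          !Bool = ?Bool
            ?Str = !Str
              ⊕{ack,ok} = &{ack,ok}  (⊕→&)
                case ack:
                  end self-dual
                case ok:
                  Y self-dual
    case done:
      ⊕{data,stop,done} = &{data,stop,done}  (⊕→&)
        case data:
          ⊕{done,stop,data} = &{done,stop,data}  (⊕→&)
            case done:
              !Int = ?Int
                ?Bool = !Bool
                  end self-dual
            case stop:
              !Int = ?Int
                ?Str = !Str
                  Y self-dual
            case data:
              ?Str = !Str
                ⊕{retry,ack,more} = &{retry,ack,more}  (⊕→&)
                  case retry:
                    end self-dual
                  case ack:
                    Y self-dual
                  case more:
                    end self-dual
        case stop:
          ?Bool = !Bool
            ?Int = !Int
              !Bool = ?Bool
                end self-dual
        case done:
          ⊕{more,done} = &{more,done}  (⊕→&)
            case more:
              !Bool = ?Bool
                &{ok,retry,more} = ⊕{ok,retry,more}  (external→internal)
                  case ok:
                    Y self-dual
                  case retry:
                    Y self-dual
                  case more:
                    end self-dual
            case done:
              ?Int = !Int
                ⊕{err,more} = &{err,more}  (⊕→&)
                  case err:
                    end self-dual
                  case more:
                    Y self-dual
    case stop:
      !Unit = ?Unit
        ?Unit = !Unit
          ⊕{data,stop} = &{data,stop}  (⊕→&)
            case data:
              !Unit = ?Unit
                Y self-dual
            case stop:
              &{done,retry} = ⊕{done,retry}  (external→internal)
                case done:
                  end self-dual
                case retry:
                  end self-dual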